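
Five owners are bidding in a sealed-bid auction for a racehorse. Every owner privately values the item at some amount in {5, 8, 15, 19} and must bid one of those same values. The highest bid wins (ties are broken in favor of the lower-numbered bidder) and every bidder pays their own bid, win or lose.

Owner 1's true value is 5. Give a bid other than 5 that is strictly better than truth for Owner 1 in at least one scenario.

Suppose Owner 2 bids 5, Owner 3 bids 5, Owner 4 bids 5 and Owner 5 bids 8.
Bid 5: loses but pays 5, utility -5.
Bid 8: wins, pays 8, utility 5 - 8 = -3.
So bidding 8 beats truth here (-3 > -5).

8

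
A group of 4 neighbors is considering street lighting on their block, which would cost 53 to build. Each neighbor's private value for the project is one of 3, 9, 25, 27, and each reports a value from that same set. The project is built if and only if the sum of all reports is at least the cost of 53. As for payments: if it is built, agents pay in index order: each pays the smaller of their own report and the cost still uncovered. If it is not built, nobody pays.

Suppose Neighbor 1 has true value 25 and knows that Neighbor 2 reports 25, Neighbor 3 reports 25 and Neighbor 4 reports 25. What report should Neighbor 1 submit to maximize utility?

3

Report 3: project built, pays 3, utility 25 - 3 = 22.
Report 9: project built, pays 9, utility 25 - 9 = 16.
Report 25: project built, pays 25, utility 25 - 25 = 0.
Report 27: project built, pays 27, utility 25 - 27 = -2.
The best choice is 3 with utility 22.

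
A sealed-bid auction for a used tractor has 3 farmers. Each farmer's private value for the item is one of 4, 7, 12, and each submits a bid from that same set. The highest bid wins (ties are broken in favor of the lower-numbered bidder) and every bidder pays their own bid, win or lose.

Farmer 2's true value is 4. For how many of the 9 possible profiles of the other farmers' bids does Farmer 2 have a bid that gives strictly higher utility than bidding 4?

2

Others bid (4, 4): truth gives -4; bid 7 gives -3 > -4. Violating.
Others bid (4, 7): truth gives -4; bid 7 gives -3 > -4. Violating.
Others bid (4, 12): truth gives -4; no alternative beats it.
Others bid (7, 4): truth gives -4; no alternative beats it.
(Checking all 9 profiles: 2 have a profitable deviation, 7 do not.)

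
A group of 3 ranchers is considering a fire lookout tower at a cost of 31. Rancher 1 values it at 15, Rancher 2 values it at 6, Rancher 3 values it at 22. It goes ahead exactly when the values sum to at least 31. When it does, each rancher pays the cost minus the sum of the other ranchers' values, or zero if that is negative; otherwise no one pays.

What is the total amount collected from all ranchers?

13

Total value 43 ≥ cost 31, so it is built.
Rancher 1: others sum to 28; max(0, 31 - 28) = 3.
Rancher 2: others sum to 37; max(0, 31 - 37) = 0.
Rancher 3: others sum to 21; max(0, 31 - 21) = 10.
Total collected = 3 + 0 + 10 = 13.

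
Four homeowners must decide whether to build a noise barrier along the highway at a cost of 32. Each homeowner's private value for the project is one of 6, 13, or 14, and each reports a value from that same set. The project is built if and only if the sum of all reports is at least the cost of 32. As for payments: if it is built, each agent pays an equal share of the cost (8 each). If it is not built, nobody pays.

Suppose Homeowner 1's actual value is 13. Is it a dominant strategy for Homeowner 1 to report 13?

Consider the case where Homeowner 2 reports 6, Homeowner 3 reports 6 and Homeowner 4 reports 6.
Truthful report 13: project not built, utility 0.
Report 14 instead: project built, pays 8, utility 13 - 8 = 5.
Since 5 > 0, reporting 14 is strictly better here, so truthful reporting is not dominant.

No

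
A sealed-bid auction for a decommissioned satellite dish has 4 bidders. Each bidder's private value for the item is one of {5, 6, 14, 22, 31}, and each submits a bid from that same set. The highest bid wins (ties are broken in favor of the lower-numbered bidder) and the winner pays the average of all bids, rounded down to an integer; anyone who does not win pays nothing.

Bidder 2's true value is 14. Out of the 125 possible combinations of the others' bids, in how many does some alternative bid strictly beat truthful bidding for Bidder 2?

16

Others bid (5, 5, 5): truth gives 7; bid 6 gives 9 > 7. Violating.
Others bid (5, 5, 6): truth gives 7; bid 6 gives 9 > 7. Violating.
Others bid (5, 5, 22): truth gives 0; bid 22 gives 1 > 0. Violating.
Others bid (5, 6, 5): truth gives 7; bid 6 gives 9 > 7. Violating.
Others bid (5, 5, 14): truth gives 5; no alternative beats it.
Others bid (5, 5, 31): truth gives 0; no alternative beats it.
(Checking all 125 profiles: 16 have a profitable deviation, 109 do not.)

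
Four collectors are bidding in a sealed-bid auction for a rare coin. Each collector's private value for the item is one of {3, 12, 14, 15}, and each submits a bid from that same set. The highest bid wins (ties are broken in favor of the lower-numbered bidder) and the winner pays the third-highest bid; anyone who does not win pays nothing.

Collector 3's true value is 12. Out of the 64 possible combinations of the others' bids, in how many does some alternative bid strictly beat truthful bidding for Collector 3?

6

Others bid (3, 3, 14): truth gives 0; bid 14 gives 9 > 0. Violating.
Others bid (3, 3, 15): truth gives 0; bid 15 gives 9 > 0. Violating.
Others bid (3, 12, 3): truth gives 0; bid 14 gives 9 > 0. Violating.
Others bid (3, 14, 3): truth gives 0; bid 15 gives 9 > 0. Violating.
Others bid (3, 3, 3): truth gives 9; no alternative beats it.
Others bid (3, 3, 12): truth gives 9; no alternative beats it.
(Checking all 64 profiles: 6 have a profitable deviation, 58 do not.)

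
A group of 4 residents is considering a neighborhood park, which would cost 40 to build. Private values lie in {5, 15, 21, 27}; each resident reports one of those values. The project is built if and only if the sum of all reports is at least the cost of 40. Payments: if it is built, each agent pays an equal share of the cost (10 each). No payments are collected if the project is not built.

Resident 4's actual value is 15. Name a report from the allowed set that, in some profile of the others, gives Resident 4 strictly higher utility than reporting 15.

Suppose Resident 1 reports 5, Resident 2 reports 5 and Resident 3 reports 5.
Report 15: project not built, utility 0.
Report 27: project built, pays 10, utility 15 - 10 = 5.
So reporting 27 beats truth here (5 > 0).

27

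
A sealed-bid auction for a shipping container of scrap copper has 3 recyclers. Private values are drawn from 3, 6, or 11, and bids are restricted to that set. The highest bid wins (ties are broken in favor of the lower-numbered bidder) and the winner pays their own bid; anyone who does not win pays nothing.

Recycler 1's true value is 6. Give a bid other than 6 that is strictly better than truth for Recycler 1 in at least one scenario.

Suppose Recycler 2 bids 3 and Recycler 3 bids 3.
Bid 6: wins, pays 6, utility 6 - 6 = 0.
Bid 3: wins, pays 3, utility 6 - 3 = 3.
So bidding 3 beats truth here (3 > 0).

3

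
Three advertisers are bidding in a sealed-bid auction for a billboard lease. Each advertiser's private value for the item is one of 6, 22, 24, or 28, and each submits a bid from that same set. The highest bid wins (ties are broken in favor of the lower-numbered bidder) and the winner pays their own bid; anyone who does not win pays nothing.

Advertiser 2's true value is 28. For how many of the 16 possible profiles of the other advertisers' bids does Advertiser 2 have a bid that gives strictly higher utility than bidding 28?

Others bid (6, 6): truth gives 0; bid 22 gives 6 > 0. Violating.
Others bid (6, 22): truth gives 0; bid 22 gives 6 > 0. Violating.
Others bid (6, 24): truth gives 0; bid 24 gives 4 > 0. Violating.
Others bid (22, 6): truth gives 0; bid 24 gives 4 > 0. Violating.
Others bid (6, 28): truth gives 0; no alternative beats it.
Others bid (22, 28): truth gives 0; no alternative beats it.
(Checking all 16 profiles: 6 have a profitable deviation, 10 do not.)

6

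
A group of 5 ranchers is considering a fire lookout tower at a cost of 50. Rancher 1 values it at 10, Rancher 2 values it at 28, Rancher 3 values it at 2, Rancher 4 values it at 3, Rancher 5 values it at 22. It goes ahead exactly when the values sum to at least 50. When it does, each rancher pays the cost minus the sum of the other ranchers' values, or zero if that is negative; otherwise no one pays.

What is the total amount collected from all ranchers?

20

Total value 65 ≥ cost 50, so it is built.
Rancher 1: others sum to 55; max(0, 50 - 55) = 0.
Rancher 2: others sum to 37; max(0, 50 - 37) = 13.
Rancher 3: others sum to 63; max(0, 50 - 63) = 0.
Rancher 4: others sum to 62; max(0, 50 - 62) = 0.
Rancher 5: others sum to 43; max(0, 50 - 43) = 7.
Total collected = 0 + 13 + 0 + 0 + 7 = 20.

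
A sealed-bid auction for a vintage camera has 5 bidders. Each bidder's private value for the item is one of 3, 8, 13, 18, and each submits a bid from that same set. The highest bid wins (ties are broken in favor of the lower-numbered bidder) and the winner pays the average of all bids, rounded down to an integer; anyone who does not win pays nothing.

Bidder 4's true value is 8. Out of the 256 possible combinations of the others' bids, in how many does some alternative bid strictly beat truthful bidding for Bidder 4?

Others bid (3, 3, 3, 13): truth gives 0; bid 13 gives 1 > 0. Violating.
Others bid (3, 3, 8, 3): truth gives 0; bid 13 gives 2 > 0. Violating.
Others bid (3, 3, 8, 8): truth gives 0; bid 13 gives 1 > 0. Violating.
Others bid (3, 8, 3, 3): truth gives 0; bid 13 gives 2 > 0. Violating.
Others bid (3, 3, 3, 3): truth gives 4; no alternative beats it.
Others bid (3, 3, 3, 8): truth gives 3; no alternative beats it.
(Checking all 256 profiles: 10 have a profitable deviation, 246 do not.)

10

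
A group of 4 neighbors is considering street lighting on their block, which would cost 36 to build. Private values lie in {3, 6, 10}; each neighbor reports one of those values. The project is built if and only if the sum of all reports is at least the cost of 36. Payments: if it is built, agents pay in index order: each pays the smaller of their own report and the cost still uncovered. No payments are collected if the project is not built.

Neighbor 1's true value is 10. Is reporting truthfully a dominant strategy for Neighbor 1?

Consider the case where Neighbor 2 reports 10, Neighbor 3 reports 10 and Neighbor 4 reports 10.
Truthful report 10: project built, pays 10, utility 10 - 10 = 0.
Report 6 instead: project built, pays 6, utility 10 - 6 = 4.
Since 4 > 0, reporting 6 is strictly better here, so truthful reporting is not dominant.

No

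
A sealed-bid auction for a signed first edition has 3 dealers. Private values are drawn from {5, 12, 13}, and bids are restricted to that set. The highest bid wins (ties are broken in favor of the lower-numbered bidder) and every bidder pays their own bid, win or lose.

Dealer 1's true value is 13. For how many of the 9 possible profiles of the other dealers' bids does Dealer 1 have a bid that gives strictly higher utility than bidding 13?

Others bid (5, 5): truth gives 0; bid 5 gives 8 > 0. Violating.
Others bid (5, 12): truth gives 0; bid 12 gives 1 > 0. Violating.
Others bid (12, 5): truth gives 0; bid 12 gives 1 > 0. Violating.
Others bid (12, 12): truth gives 0; bid 12 gives 1 > 0. Violating.
Others bid (5, 13): truth gives 0; no alternative beats it.
Others bid (12, 13): truth gives 0; no alternative beats it.
(Checking all 9 profiles: 4 have a profitable deviation, 5 do not.)

4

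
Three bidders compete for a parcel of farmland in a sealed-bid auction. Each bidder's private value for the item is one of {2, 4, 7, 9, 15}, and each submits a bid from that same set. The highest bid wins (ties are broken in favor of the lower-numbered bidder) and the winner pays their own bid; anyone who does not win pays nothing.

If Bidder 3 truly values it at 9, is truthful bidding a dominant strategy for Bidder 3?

No

Consider the case where Bidder 1 bids 2 and Bidder 2 bids 2.
Truthful bid 9: wins, pays 9, utility 9 - 9 = 0.
Bid 4 instead: wins, pays 4, utility 9 - 4 = 5.
Since 5 > 0, bidding 4 is strictly better here, so truthful bidding is not dominant.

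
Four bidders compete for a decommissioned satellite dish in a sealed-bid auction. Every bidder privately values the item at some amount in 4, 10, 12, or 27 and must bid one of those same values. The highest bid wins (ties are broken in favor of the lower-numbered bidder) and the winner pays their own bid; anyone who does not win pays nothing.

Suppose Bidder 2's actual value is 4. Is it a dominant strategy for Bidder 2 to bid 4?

Check each profile of the others' bids and compare truth against every alternative bid.
Others bid (4, 4, 4): truth gives 0, best alternative gives -6.
Others bid (4, 4, 10): truth gives 0, best alternative gives -6.
Others bid (4, 10, 4): truth gives 0, best alternative gives -6.
Others bid (4, 10, 10): truth gives 0, best alternative gives -6.
Others bid (4, 4, 12): truth gives 0, best alternative gives 0.
Others bid (4, 4, 27): truth gives 0, best alternative gives 0.
(Remaining 58 profiles checked similarly; truth is weakly best in each.)
In every case the truthful bid is at least as good as any alternative, so it is a dominant strategy.

Yes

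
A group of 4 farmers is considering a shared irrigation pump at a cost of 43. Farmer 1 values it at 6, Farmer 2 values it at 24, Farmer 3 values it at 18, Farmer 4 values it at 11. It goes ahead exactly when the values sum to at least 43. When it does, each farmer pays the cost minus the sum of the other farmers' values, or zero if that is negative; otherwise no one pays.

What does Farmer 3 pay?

2

Total value 59 ≥ cost 43, so the project is built.
The other farmers' values sum to 41.
Cost minus that sum is 43 - 41 = 2.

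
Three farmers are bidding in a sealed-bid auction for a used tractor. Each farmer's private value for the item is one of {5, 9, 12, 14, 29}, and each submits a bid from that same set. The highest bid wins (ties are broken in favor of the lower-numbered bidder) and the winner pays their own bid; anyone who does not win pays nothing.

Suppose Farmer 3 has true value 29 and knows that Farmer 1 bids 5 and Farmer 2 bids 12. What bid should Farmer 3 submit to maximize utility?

14

Bid 5: loses, pays 0, utility 0.
Bid 9: loses, pays 0, utility 0.
Bid 12: loses, pays 0, utility 0.
Bid 14: wins, pays 14, utility 29 - 14 = 15.
Bid 29: wins, pays 29, utility 29 - 29 = 0.
The best choice is 14 with utility 15.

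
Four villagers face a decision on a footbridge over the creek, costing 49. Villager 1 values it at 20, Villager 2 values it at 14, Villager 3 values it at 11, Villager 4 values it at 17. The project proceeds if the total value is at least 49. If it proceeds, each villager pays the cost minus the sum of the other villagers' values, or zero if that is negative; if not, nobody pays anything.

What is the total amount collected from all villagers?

12

Total value 62 ≥ cost 49, so it is built.
Villager 1: others sum to 42; max(0, 49 - 42) = 7.
Villager 2: others sum to 48; max(0, 49 - 48) = 1.
Villager 3: others sum to 51; max(0, 49 - 51) = 0.
Villager 4: others sum to 45; max(0, 49 - 45) = 4.
Total collected = 7 + 1 + 0 + 4 = 12.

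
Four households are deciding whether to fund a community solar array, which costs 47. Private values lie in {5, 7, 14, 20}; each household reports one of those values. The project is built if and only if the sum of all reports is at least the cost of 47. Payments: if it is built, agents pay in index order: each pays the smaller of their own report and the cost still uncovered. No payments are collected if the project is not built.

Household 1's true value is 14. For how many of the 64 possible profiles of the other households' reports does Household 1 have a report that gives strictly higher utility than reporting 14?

20

Others report (5, 20, 20): truth gives 0; report 5 gives 9 > 0. Violating.
Others report (7, 14, 20): truth gives 0; report 7 gives 7 > 0. Violating.
Others report (7, 20, 14): truth gives 0; report 7 gives 7 > 0. Violating.
Others report (7, 20, 20): truth gives 0; report 5 gives 9 > 0. Violating.
Others report (5, 5, 5): truth gives 0; no alternative beats it.
Others report (5, 5, 7): truth gives 0; no alternative beats it.
(Checking all 64 profiles: 20 have a profitable deviation, 44 do not.)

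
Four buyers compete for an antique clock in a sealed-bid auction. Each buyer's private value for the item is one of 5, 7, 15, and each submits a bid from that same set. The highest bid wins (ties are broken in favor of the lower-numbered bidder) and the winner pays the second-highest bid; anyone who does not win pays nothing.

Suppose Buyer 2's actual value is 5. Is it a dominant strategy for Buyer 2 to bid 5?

Check each profile of the others' bids and compare truth against every alternative bid.
Others bid (5, 5, 7): truth gives 0, best alternative gives -2.
Others bid (5, 7, 5): truth gives 0, best alternative gives -2.
Others bid (5, 7, 7): truth gives 0, best alternative gives -2.
Others bid (5, 5, 5): truth gives 0, best alternative gives 0.
Others bid (5, 5, 15): truth gives 0, best alternative gives 0.
Others bid (5, 7, 15): truth gives 0, best alternative gives 0.
(Remaining 21 profiles checked similarly; truth is weakly best in each.)
In every case the truthful bid is at least as good as any alternative, so it is a dominant strategy.

Yes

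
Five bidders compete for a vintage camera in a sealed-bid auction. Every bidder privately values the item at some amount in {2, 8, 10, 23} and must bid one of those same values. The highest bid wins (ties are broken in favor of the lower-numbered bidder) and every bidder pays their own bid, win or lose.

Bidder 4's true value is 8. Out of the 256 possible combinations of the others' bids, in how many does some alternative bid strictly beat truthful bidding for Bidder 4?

254

Others bid (2, 2, 2, 10): truth gives -8; bid 2 gives -2 > -8. Violating.
Others bid (2, 2, 2, 23): truth gives -8; bid 2 gives -2 > -8. Violating.
Others bid (2, 2, 8, 2): truth gives -8; bid 2 gives -2 > -8. Violating.
Others bid (2, 2, 8, 8): truth gives -8; bid 2 gives -2 > -8. Violating.
Others bid (2, 2, 2, 2): truth gives 0; no alternative beats it.
Others bid (2, 2, 2, 8): truth gives 0; no alternative beats it.
(Checking all 256 profiles: 254 have a profitable deviation, 2 do not.)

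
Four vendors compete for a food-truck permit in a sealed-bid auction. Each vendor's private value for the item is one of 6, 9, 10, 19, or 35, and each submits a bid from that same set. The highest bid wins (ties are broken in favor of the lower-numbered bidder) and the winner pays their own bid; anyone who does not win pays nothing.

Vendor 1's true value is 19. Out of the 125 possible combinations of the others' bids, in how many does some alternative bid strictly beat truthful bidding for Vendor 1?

Others bid (6, 6, 6): truth gives 0; bid 6 gives 13 > 0. Violating.
Others bid (6, 6, 9): truth gives 0; bid 9 gives 10 > 0. Violating.
Others bid (6, 6, 10): truth gives 0; bid 10 gives 9 > 0. Violating.
Others bid (6, 9, 6): truth gives 0; bid 9 gives 10 > 0. Violating.
Others bid (6, 6, 19): truth gives 0; no alternative beats it.
Others bid (6, 6, 35): truth gives 0; no alternative beats it.
(Checking all 125 profiles: 27 have a profitable deviation, 98 do not.)

27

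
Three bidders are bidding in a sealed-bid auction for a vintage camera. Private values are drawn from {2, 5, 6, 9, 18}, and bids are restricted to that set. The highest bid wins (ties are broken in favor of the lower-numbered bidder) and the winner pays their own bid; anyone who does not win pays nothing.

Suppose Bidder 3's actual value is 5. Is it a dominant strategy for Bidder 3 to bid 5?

Check each profile of the others' bids and compare truth against every alternative bid.
Others bid (2, 2): truth gives 0, best alternative gives 0.
Others bid (2, 5): truth gives 0, best alternative gives 0.
Others bid (2, 6): truth gives 0, best alternative gives 0.
Others bid (2, 9): truth gives 0, best alternative gives 0.
Others bid (2, 18): truth gives 0, best alternative gives 0.
Others bid (5, 2): truth gives 0, best alternative gives 0.
(Remaining 19 profiles checked similarly; truth is weakly best in each.)
In every case the truthful bid is at least as good as any alternative, so it is a dominant strategy.

Yes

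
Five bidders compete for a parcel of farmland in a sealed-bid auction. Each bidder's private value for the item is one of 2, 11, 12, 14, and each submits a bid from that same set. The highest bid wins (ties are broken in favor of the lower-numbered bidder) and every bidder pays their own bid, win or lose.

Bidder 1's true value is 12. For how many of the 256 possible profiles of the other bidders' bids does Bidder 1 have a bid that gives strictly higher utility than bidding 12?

191

Others bid (2, 2, 2, 2): truth gives 0; bid 2 gives 10 > 0. Violating.
Others bid (2, 2, 2, 11): truth gives 0; bid 11 gives 1 > 0. Violating.
Others bid (2, 2, 2, 14): truth gives -12; bid 2 gives -2 > -12. Violating.
Others bid (2, 2, 11, 2): truth gives 0; bid 11 gives 1 > 0. Violating.
Others bid (2, 2, 2, 12): truth gives 0; no alternative beats it.
Others bid (2, 2, 11, 12): truth gives 0; no alternative beats it.
(Checking all 256 profiles: 191 have a profitable deviation, 65 do not.)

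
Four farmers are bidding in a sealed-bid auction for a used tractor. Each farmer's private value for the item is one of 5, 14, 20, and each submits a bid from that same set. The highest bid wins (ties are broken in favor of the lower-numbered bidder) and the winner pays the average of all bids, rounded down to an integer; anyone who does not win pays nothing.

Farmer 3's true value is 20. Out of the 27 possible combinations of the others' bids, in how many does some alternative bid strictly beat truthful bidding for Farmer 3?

Others bid (5, 5, 5): truth gives 12; bid 14 gives 13 > 12. Violating.
Others bid (5, 5, 14): truth gives 9; bid 14 gives 11 > 9. Violating.
Others bid (5, 5, 20): truth gives 8; no alternative beats it.
Others bid (5, 14, 5): truth gives 9; no alternative beats it.
(Checking all 27 profiles: 2 have a profitable deviation, 25 do not.)

2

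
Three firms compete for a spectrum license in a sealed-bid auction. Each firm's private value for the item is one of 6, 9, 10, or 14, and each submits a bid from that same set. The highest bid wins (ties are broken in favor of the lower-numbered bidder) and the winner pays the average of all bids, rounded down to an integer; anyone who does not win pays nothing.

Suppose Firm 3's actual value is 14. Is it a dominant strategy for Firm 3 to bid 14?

No

Consider the case where Firm 1 bids 6 and Firm 2 bids 6.
Truthful bid 14: wins, pays 8, utility 14 - 8 = 6.
Bid 9 instead: wins, pays 7, utility 14 - 7 = 7.
Since 7 > 6, bidding 9 is strictly better here, so truthful bidding is not dominant.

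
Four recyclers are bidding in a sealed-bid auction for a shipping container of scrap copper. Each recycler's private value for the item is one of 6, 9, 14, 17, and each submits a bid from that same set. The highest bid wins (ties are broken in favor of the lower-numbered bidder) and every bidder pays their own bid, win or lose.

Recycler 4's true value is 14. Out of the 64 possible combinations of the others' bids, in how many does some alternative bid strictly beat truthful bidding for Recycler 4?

57

Others bid (6, 6, 6): truth gives 0; bid 9 gives 5 > 0. Violating.
Others bid (6, 6, 14): truth gives -14; bid 17 gives -3 > -14. Violating.
Others bid (6, 6, 17): truth gives -14; bid 6 gives -6 > -14. Violating.
Others bid (6, 9, 14): truth gives -14; bid 17 gives -3 > -14. Violating.
Others bid (6, 6, 9): truth gives 0; no alternative beats it.
Others bid (6, 9, 6): truth gives 0; no alternative beats it.
(Checking all 64 profiles: 57 have a profitable deviation, 7 do not.)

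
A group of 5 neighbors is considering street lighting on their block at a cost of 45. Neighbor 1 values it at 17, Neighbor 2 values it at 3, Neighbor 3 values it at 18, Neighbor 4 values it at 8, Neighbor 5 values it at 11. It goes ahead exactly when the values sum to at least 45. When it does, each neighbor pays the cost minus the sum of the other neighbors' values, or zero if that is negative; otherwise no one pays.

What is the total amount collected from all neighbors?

Total value 57 ≥ cost 45, so it is built.
Neighbor 1: others sum to 40; max(0, 45 - 40) = 5.
Neighbor 2: others sum to 54; max(0, 45 - 54) = 0.
Neighbor 3: others sum to 39; max(0, 45 - 39) = 6.
Neighbor 4: others sum to 49; max(0, 45 - 49) = 0.
Neighbor 5: others sum to 46; max(0, 45 - 46) = 0.
Total collected = 5 + 0 + 6 + 0 + 0 = 11.

11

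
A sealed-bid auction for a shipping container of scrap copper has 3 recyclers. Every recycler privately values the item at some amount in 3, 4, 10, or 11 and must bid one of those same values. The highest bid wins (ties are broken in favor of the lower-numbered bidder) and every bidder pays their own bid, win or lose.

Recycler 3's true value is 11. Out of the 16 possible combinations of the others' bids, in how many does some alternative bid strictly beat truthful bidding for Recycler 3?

11

Others bid (3, 3): truth gives 0; bid 4 gives 7 > 0. Violating.
Others bid (3, 4): truth gives 0; bid 10 gives 1 > 0. Violating.
Others bid (3, 11): truth gives -11; bid 3 gives -3 > -11. Violating.
Others bid (4, 3): truth gives 0; bid 10 gives 1 > 0. Violating.
Others bid (3, 10): truth gives 0; no alternative beats it.
Others bid (4, 10): truth gives 0; no alternative beats it.
(Checking all 16 profiles: 11 have a profitable deviation, 5 do not.)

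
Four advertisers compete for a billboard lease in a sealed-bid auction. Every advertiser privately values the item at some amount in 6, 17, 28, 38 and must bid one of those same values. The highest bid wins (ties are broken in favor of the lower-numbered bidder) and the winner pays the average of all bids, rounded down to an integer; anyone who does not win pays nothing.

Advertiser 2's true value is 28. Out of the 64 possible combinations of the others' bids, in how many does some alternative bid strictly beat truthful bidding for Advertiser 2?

Others bid (6, 6, 6): truth gives 17; bid 17 gives 20 > 17. Violating.
Others bid (6, 6, 17): truth gives 14; bid 17 gives 17 > 14. Violating.
Others bid (6, 6, 38): truth gives 0; bid 38 gives 6 > 0. Violating.
Others bid (6, 17, 6): truth gives 14; bid 17 gives 17 > 14. Violating.
Others bid (6, 6, 28): truth gives 11; no alternative beats it.
Others bid (6, 17, 28): truth gives 9; no alternative beats it.
(Checking all 64 profiles: 24 have a profitable deviation, 40 do not.)

24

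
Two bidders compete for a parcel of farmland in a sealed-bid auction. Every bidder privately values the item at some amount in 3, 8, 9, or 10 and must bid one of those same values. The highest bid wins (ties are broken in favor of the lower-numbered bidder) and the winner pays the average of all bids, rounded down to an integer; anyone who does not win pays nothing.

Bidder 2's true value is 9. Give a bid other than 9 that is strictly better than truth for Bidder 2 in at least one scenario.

Suppose Bidder 1 bids 3.
Bid 9: wins, pays 6, utility 9 - 6 = 3.
Bid 8: wins, pays 5, utility 9 - 5 = 4.
So bidding 8 beats truth here (4 > 3).

8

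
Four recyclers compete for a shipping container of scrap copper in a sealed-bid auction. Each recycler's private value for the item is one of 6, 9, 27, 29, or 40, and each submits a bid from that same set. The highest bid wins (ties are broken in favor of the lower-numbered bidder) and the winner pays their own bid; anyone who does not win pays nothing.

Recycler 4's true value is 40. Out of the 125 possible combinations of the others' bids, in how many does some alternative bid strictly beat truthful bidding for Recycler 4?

Others bid (6, 6, 6): truth gives 0; bid 9 gives 31 > 0. Violating.
Others bid (6, 6, 9): truth gives 0; bid 27 gives 13 > 0. Violating.
Others bid (6, 6, 27): truth gives 0; bid 29 gives 11 > 0. Violating.
Others bid (6, 9, 6): truth gives 0; bid 27 gives 13 > 0. Violating.
Others bid (6, 6, 29): truth gives 0; no alternative beats it.
Others bid (6, 6, 40): truth gives 0; no alternative beats it.
(Checking all 125 profiles: 27 have a profitable deviation, 98 do not.)

27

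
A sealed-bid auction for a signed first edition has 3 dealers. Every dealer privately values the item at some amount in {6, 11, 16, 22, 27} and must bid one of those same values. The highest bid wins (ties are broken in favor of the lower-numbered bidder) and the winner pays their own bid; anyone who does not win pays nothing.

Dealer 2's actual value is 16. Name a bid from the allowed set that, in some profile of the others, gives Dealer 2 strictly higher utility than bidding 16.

11

Suppose Dealer 1 bids 6 and Dealer 3 bids 6.
Bid 16: wins, pays 16, utility 16 - 16 = 0.
Bid 11: wins, pays 11, utility 16 - 11 = 5.
So bidding 11 beats truth here (5 > 0).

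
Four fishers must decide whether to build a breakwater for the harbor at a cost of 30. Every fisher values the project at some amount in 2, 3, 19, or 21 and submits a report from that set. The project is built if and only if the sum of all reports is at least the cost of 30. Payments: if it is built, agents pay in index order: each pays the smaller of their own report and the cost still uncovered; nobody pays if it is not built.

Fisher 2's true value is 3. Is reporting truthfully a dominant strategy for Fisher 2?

No

Consider the case where Fisher 1 reports 2, Fisher 3 reports 19 and Fisher 4 reports 19.
Truthful report 3: project built, pays 3, utility 3 - 3 = 0.
Report 2 instead: project built, pays 2, utility 3 - 2 = 1.
Since 1 > 0, reporting 2 is strictly better here, so truthful reporting is not dominant.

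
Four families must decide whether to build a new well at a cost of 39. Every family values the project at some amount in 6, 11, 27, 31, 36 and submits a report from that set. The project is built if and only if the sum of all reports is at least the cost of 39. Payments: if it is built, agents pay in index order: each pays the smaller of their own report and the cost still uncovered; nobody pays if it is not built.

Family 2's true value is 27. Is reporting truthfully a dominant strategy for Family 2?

No

Consider the case where Family 1 reports 6, Family 3 reports 6 and Family 4 reports 27.
Truthful report 27: project built, pays 27, utility 27 - 27 = 0.
Report 6 instead: project built, pays 6, utility 27 - 6 = 21.
Since 21 > 0, reporting 6 is strictly better here, so truthful reporting is not dominant.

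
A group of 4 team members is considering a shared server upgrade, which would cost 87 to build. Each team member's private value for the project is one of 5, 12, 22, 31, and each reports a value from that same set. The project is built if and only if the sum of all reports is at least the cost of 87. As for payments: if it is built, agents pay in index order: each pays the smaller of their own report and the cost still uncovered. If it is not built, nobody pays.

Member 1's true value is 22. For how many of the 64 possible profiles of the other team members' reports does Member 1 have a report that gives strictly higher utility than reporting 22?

7

Others report (22, 22, 31): truth gives 0; report 12 gives 10 > 0. Violating.
Others report (22, 31, 22): truth gives 0; report 12 gives 10 > 0. Violating.
Others report (22, 31, 31): truth gives 0; report 5 gives 17 > 0. Violating.
Others report (31, 22, 22): truth gives 0; report 12 gives 10 > 0. Violating.
Others report (5, 5, 5): truth gives 0; no alternative beats it.
Others report (5, 5, 12): truth gives 0; no alternative beats it.
(Checking all 64 profiles: 7 have a profitable deviation, 57 do not.)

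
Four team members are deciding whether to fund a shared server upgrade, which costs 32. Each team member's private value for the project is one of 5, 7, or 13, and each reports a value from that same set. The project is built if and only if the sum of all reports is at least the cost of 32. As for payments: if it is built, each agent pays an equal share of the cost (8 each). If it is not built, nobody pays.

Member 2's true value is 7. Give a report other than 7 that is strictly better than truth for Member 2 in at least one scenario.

5

Suppose Member 1 reports 5, Member 3 reports 7 and Member 4 reports 13.
Report 7: project built, pays 8, utility 7 - 8 = -1.
Report 5: project not built, utility 0.
So reporting 5 beats truth here (0 > -1).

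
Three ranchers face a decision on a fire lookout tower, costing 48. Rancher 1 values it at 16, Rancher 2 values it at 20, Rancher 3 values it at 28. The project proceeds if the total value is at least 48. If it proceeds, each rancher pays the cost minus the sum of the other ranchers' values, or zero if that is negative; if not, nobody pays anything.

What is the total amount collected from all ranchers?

16

Total value 64 ≥ cost 48, so it is built.
Rancher 1: others sum to 48; max(0, 48 - 48) = 0.
Rancher 2: others sum to 44; max(0, 48 - 44) = 4.
Rancher 3: others sum to 36; max(0, 48 - 36) = 12.
Total collected = 0 + 4 + 12 = 16.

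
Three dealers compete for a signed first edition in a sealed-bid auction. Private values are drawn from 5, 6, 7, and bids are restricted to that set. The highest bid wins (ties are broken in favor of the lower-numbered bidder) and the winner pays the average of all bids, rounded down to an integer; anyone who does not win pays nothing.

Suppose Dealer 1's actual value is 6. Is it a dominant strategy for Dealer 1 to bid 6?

Yes

Check each profile of the others' bids and compare truth against every alternative bid.
Others bid (5, 6): truth gives 1, best alternative gives 0.
Others bid (6, 5): truth gives 1, best alternative gives 0.
Others bid (5, 5): truth gives 1, best alternative gives 1.
Others bid (5, 7): truth gives 0, best alternative gives 0.
Others bid (6, 6): truth gives 0, best alternative gives 0.
Others bid (6, 7): truth gives 0, best alternative gives 0.
(Remaining 3 profiles checked similarly; truth is weakly best in each.)
In every case the truthful bid is at least as good as any alternative, so it is a dominant strategy.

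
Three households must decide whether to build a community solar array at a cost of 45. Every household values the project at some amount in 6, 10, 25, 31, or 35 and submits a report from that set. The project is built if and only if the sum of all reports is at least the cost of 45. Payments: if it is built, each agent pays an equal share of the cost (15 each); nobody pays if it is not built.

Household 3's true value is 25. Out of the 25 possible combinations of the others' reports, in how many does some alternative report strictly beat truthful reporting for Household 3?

Others report (6, 6): truth gives 0; report 35 gives 10 > 0. Violating.
Others report (6, 10): truth gives 0; report 31 gives 10 > 0. Violating.
Others report (10, 6): truth gives 0; report 31 gives 10 > 0. Violating.
Others report (6, 25): truth gives 10; no alternative beats it.
Others report (6, 31): truth gives 10; no alternative beats it.
(Checking all 25 profiles: 3 have a profitable deviation, 22 do not.)

3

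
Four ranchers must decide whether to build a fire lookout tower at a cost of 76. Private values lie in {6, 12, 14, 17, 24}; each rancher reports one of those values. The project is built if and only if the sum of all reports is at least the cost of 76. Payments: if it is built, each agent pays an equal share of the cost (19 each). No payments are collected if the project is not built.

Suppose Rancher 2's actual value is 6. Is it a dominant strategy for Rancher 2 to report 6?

Yes

Check each profile of the others' reports and compare truth against every alternative report.
Others report (17, 24, 24): truth gives 0, best alternative gives -13.
Others report (24, 17, 24): truth gives 0, best alternative gives -13.
Others report (24, 24, 17): truth gives 0, best alternative gives -13.
Others report (24, 24, 24): truth gives -13, best alternative gives -13.
Others report (6, 6, 6): truth gives 0, best alternative gives 0.
Others report (6, 6, 12): truth gives 0, best alternative gives 0.
(Remaining 119 profiles checked similarly; truth is weakly best in each.)
In every case the truthful report is at least as good as any alternative, so it is a dominant strategy.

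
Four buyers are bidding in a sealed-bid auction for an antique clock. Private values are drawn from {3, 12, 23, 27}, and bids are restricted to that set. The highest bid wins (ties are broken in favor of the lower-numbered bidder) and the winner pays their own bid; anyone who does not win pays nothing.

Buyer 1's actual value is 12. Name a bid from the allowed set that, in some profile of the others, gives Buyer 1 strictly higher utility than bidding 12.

3

Suppose Buyer 2 bids 3, Buyer 3 bids 3 and Buyer 4 bids 3.
Bid 12: wins, pays 12, utility 12 - 12 = 0.
Bid 3: wins, pays 3, utility 12 - 3 = 9.
So bidding 3 beats truth here (9 > 0).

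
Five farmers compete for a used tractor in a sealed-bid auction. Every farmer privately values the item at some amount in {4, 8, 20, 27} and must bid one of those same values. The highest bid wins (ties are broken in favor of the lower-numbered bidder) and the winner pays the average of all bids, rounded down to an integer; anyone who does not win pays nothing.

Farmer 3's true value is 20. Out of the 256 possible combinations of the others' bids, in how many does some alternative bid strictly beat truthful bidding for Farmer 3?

Others bid (4, 4, 4, 4): truth gives 13; bid 8 gives 16 > 13. Violating.
Others bid (4, 4, 4, 8): truth gives 12; bid 8 gives 15 > 12. Violating.
Others bid (4, 4, 4, 27): truth gives 0; bid 27 gives 7 > 0. Violating.
Others bid (4, 4, 8, 4): truth gives 12; bid 8 gives 15 > 12. Violating.
Others bid (4, 4, 4, 20): truth gives 10; no alternative beats it.
Others bid (4, 4, 8, 20): truth gives 9; no alternative beats it.
(Checking all 256 profiles: 98 have a profitable deviation, 158 do not.)

98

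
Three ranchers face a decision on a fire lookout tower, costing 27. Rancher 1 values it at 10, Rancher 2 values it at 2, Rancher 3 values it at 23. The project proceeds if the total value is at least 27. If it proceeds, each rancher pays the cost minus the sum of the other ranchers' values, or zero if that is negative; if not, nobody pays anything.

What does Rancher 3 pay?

15

Total value 35 ≥ cost 27, so the project is built.
The other ranchers' values sum to 12.
Cost minus that sum is 27 - 12 = 15.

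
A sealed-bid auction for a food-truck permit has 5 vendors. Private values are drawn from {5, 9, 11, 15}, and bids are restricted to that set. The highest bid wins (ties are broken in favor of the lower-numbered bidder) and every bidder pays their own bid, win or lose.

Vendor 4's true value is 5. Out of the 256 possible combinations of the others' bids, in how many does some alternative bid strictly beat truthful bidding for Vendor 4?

2

Others bid (5, 5, 5, 5): truth gives -5; bid 9 gives -4 > -5. Violating.
Others bid (5, 5, 5, 9): truth gives -5; bid 9 gives -4 > -5. Violating.
Others bid (5, 5, 5, 11): truth gives -5; no alternative beats it.
Others bid (5, 5, 5, 15): truth gives -5; no alternative beats it.
(Checking all 256 profiles: 2 have a profitable deviation, 254 do not.)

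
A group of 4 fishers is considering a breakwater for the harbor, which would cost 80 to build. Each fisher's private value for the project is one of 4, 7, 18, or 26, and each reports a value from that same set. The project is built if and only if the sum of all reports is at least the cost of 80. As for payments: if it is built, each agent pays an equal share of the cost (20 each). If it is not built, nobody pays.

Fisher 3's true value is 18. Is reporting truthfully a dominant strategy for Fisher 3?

Consider the case where Fisher 1 reports 18, Fisher 2 reports 18 and Fisher 4 reports 26.
Truthful report 18: project built, pays 20, utility 18 - 20 = -2.
Report 4 instead: project not built, utility 0.
Since 0 > -2, reporting 4 is strictly better here, so truthful reporting is not dominant.

No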